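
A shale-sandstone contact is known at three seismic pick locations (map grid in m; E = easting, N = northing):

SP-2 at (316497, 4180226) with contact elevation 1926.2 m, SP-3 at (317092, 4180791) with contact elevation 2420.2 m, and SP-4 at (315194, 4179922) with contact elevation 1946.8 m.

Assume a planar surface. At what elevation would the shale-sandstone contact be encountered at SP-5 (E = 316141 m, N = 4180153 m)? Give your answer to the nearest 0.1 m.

Two edge vectors: SP-2→SP-3 = (595, 565, 494), SP-2→SP-4 = (-1303, -304, 20.6).
Normal n = (SP-2→SP-3) × (SP-2→SP-4) = (161815, -655939, 555315).
So ∂z/∂E = −n_x/n_z = −0.291393173 and ∂z/∂N = −n_y/n_z = 1.181201660.
Intercept c from SP-2: 1926.2 + 92225.07 − 4937689.89 = −4843538.63.
At (316141, 4180153): z = −92121.3 + 4937603.7 − 4843538.63 = 1943.7 m.

1943.7 m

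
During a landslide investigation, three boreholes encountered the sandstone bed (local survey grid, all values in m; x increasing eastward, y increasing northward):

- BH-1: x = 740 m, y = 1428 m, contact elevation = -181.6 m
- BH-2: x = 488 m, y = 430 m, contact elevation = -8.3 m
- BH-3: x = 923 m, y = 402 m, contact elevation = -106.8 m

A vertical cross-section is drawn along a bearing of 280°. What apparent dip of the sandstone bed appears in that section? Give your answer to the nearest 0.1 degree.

11.9°

Two edge vectors: BH-1→BH-2 = (-252, -998, 173.3), BH-1→BH-3 = (183, -1026, 74.8).
Normal n = (BH-1→BH-2) × (BH-1→BH-3) = (103155.4, 50563.5, 441186).
So ∂z/∂x = −n_x/n_z = −0.23381 and ∂z/∂y = −n_y/n_z = −0.11461.
Unit vector along 280° is (sin 280°, cos 280°) = (-0.9848, 0.1736).
Slope in that direction = a·(-0.9848) + b·(0.1736) = 0.21036.
Apparent dip = arctan|0.21036| = 11.9° (true dip is 14.6°, so apparent ≤ true as expected).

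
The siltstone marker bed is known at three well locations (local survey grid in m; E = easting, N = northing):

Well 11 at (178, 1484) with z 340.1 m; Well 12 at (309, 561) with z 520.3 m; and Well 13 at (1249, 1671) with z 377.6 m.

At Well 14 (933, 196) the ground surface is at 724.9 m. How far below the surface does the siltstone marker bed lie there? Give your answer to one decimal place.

Two edge vectors: Well 11→Well 12 = (131, -923, 180.2), Well 11→Well 13 = (1071, 187, 37.5).
Normal n = (Well 11→Well 12) × (Well 11→Well 13) = (-68309.9, 188081.7, 1013030).
So ∂z/∂E = −n_x/n_z = 0.067431 and ∂z/∂N = −n_y/n_z = −0.185663.
Intercept c from Well 11: 340.1 − 12.00 + 275.52 = 603.62.
At (933, 196): z_contact = 62.91 − 36.39 + 603.62 = 630.14 m.
Depth below ground = 724.9 − 630.14 = 94.8 m.

94.8 m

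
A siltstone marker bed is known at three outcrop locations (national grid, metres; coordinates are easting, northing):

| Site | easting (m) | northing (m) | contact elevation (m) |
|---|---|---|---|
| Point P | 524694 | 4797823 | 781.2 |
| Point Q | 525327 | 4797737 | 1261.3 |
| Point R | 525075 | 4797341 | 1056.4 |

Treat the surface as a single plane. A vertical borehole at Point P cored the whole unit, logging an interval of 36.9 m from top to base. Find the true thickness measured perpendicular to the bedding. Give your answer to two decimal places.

Let the plane be z = a·easting + b·northing + c.
Point Q−Point P: 633a − 86b = 480.1;  Point R−Point P: 381a − 482b = 275.2.
Solving gives a = 0.76280, b = 0.03201.
|∇z| = √(a²+b²) = 0.76347, so dip δ = arctan(0.76347) = 37.36°.
True thickness = vertical thickness × cos δ = 36.9 × cos 37.36° = 29.33 m.

29.33 m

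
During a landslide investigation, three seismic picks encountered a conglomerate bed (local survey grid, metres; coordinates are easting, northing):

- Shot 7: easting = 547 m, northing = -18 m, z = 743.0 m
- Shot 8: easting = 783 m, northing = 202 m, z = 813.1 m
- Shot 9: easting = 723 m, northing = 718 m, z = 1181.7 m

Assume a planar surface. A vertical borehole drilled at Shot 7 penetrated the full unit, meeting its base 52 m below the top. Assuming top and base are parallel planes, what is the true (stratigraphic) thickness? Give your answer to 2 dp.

41.54 m

Two edge vectors: Shot 7→Shot 8 = (236, 220, 70.1), Shot 7→Shot 9 = (176, 736, 438.7).
Normal n = (Shot 7→Shot 8) × (Shot 7→Shot 9) = (44920.4, -91195.6, 134976).
So ∂z/∂easting = −n_x/n_z = −0.33280 and ∂z/∂northing = −n_y/n_z = 0.67564.
|∇z| = √(a²+b²) = 0.75316, so dip δ = arctan(0.75316) = 36.99°.
True thickness = vertical thickness × cos δ = 52 × cos 36.99° = 41.54 m.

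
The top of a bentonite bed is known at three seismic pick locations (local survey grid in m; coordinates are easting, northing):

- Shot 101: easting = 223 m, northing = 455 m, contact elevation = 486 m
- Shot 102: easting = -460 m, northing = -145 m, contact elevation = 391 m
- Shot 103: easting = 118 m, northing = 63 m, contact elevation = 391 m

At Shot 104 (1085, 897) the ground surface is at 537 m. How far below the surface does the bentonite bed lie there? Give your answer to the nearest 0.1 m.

15.7 m

Let the plane be z = a·easting + b·northing + c.
Shot 102−Shot 101: −683a − 600b = −95;  Shot 103−Shot 101: −105a − 392b = −95.
Solving gives a = −0.096515, b = 0.268199.
Then c = 486 − a·223 − b·455 = 385.49.
At (1085, 897): z_contact = −104.72 + 240.57 + 385.49 = 521.35 m.
Depth below ground = 537 − 521.35 = 15.7 m.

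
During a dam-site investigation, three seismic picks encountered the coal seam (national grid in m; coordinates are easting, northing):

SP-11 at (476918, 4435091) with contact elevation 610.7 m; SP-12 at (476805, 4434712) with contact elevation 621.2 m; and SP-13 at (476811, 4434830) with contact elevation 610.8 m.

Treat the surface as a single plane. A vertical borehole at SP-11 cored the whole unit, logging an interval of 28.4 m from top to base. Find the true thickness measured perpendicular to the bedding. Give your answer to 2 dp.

27.46 m

Let the plane be z = a·easting + b·northing + c.
SP-12−SP-11: −113a − 379b = 10.5;  SP-13−SP-11: −107a − 261b = 0.1.
Solving gives a = 0.24436, b = −0.10056.
|∇z| = √(a²+b²) = 0.26424, so dip δ = arctan(0.26424) = 14.80°.
True thickness = vertical thickness × cos δ = 28.4 × cos 14.80° = 27.46 m.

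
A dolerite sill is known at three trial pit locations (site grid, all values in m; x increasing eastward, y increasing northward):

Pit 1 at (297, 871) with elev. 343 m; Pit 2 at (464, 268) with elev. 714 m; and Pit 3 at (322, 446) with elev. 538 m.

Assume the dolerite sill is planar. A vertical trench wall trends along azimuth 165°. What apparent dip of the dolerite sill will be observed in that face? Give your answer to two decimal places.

Let the plane be z = a·x + b·y + c.
Pit 2−Pit 1: 167a − 603b = 371;  Pit 3−Pit 1: 25a − 425b = 195.
Solving gives a = 0.71717, b = −0.41664.
Unit vector along 165° is (sin 165°, cos 165°) = (0.2588, -0.9659).
Slope in that direction = a·(0.2588) + b·(-0.9659) = 0.58806.
Apparent dip = arctan|0.58806| = 30.46° (true dip is 39.7°, so apparent ≤ true as expected).

30.46°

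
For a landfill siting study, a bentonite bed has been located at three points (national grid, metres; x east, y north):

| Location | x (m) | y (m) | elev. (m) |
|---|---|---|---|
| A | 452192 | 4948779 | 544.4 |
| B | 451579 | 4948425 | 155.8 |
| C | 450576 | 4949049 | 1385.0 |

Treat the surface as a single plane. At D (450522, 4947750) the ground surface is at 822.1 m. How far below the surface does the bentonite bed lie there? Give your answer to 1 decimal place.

1436.5 m

Let the plane be z = a·x + b·y + c.
B−A: −613a − 354b = −388.6;  C−A: −1616a + 270b = 840.6.
Solving gives a = −0.261194673, b = 1.550034844.
Then c = 544.4 − a·452192 − b·4948779 = −7552125.34.
At (450522, 4947750): z_contact = −117673.95 + 7669184.90 − 7552125.34 = -614.39 m.
Depth below ground = 822.1 − (-614.39) = 1436.5 m.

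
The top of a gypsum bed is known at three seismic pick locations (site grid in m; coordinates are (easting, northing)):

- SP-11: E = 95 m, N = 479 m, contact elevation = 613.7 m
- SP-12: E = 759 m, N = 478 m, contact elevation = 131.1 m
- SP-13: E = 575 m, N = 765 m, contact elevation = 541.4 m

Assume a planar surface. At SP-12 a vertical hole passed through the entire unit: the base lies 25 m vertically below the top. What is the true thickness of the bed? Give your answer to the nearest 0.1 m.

Let the plane be z = a·E + b·N + c.
SP-12−SP-11: 664a − 1b = −482.6;  SP-13−SP-11: 480a + 286b = −72.3.
Solving gives a = −0.72535, b = 0.96458.
|∇z| = √(a²+b²) = 1.20688, so dip δ = arctan(1.20688) = 50.36°.
True thickness = vertical thickness × cos δ = 25 × cos 50.36° = 16.0 m.

16.0 m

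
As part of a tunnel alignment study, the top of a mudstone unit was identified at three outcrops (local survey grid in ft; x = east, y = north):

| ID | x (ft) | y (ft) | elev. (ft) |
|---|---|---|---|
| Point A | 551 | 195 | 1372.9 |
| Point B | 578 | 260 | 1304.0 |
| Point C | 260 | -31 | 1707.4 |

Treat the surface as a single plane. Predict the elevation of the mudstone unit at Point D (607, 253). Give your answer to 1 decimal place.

Two edge vectors: Point A→Point B = (27, 65, -68.9), Point A→Point C = (-291, -226, 334.5).
Normal n = (Point A→Point B) × (Point A→Point C) = (6171.1, 11018.4, 12813).
So ∂z/∂x = −n_x/n_z = −0.48163 and ∂z/∂y = −n_y/n_z = −0.85994.
Intercept c from Point A: 1372.9 + 265.38 + 167.69 = 1805.97.
At (607, 253): z = −292.3 − 217.6 + 1805.97 = 1296.1 ft.

1296.1 ft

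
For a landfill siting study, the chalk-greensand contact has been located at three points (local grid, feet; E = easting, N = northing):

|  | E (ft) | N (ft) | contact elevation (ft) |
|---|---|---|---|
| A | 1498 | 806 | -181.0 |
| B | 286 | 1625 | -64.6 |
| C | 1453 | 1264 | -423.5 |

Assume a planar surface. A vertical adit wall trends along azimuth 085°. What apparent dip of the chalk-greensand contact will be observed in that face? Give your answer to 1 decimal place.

Two edge vectors: A→B = (-1212, 819, 116.4), A→C = (-45, 458, -242.5).
Normal n = (A→B) × (A→C) = (-251918.7, -299148, -518241).
So ∂z/∂E = −n_x/n_z = −0.48610 and ∂z/∂N = −n_y/n_z = −0.57724.
Unit vector along 085° is (sin 85°, cos 85°) = (0.9962, 0.0872).
Slope in that direction = a·(0.9962) + b·(0.0872) = −0.53456.
Apparent dip = arctan|0.53456| = 28.1° (true dip is 37.0°, so apparent ≤ true as expected).

28.1°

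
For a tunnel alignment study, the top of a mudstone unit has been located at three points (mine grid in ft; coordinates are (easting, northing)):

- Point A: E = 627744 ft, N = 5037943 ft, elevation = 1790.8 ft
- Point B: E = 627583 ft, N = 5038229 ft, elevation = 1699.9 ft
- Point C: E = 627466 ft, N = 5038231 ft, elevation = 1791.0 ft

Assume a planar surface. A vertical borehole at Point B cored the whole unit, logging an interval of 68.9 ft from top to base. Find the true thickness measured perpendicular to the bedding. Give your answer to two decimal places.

Let the plane be z = a·E + b·N + c.
Point B−Point A: −161a + 286b = −90.9;  Point C−Point A: −278a + 288b = 0.2.
Solving gives a = −0.79168, b = −0.76350.
|∇z| = √(a²+b²) = 1.09986, so dip δ = arctan(1.09986) = 47.72°.
True thickness = vertical thickness × cos δ = 68.9 × cos 47.72° = 46.35 ft.

46.35 ft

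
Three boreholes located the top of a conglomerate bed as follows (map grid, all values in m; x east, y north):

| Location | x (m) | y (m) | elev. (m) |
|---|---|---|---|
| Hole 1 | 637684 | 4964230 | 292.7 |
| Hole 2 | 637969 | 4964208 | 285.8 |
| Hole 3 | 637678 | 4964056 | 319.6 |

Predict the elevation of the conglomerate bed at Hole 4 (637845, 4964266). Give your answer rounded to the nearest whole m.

281 m

Let the plane be z = a·x + b·y + c.
Hole 2−Hole 1: 285a − 22b = −6.9;  Hole 3−Hole 1: −6a − 174b = 26.9.
Solving gives a = −0.03604843, b = −0.15335465.
Then c = 292.7 − a·637684 − b·4964230 = 784567.97.
At (637845, 4964266): z = −22993.3 − 761293.3 + 784567.97 = 281.4 m.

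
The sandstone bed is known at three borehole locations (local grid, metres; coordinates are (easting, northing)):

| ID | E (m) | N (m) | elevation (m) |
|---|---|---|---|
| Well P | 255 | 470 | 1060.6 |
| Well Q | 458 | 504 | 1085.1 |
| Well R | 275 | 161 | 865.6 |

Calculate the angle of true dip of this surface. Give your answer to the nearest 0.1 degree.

Two edge vectors: Well P→Well Q = (203, 34, 24.5), Well P→Well R = (20, -309, -195).
Normal n = (Well P→Well Q) × (Well P→Well R) = (940.5, 40075, -63407).
So ∂z/∂E = −n_x/n_z = 0.01483 and ∂z/∂N = −n_y/n_z = 0.63203.
Gradient magnitude |∇z| = √(a² + b²) = √(0.00022 + 0.39946) = 0.63220.
True dip = arctan(0.63220) = 32.3°, dipping toward S (azimuth ≈ 181°).

32.3°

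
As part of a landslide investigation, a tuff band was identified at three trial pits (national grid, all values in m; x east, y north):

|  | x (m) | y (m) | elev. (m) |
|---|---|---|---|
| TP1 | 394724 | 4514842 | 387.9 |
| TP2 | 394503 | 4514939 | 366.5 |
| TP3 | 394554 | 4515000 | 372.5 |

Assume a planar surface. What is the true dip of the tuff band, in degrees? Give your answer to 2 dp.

Two edge vectors: TP1→TP2 = (-221, 97, -21.4), TP1→TP3 = (-170, 158, -15.4).
Normal n = (TP1→TP2) × (TP1→TP3) = (1887.4, 234.6, -18428).
So ∂z/∂x = −n_x/n_z = 0.10242 and ∂z/∂y = −n_y/n_z = 0.01273.
Gradient magnitude |∇z| = √(a² + b²) = √(0.01049 + 0.00016) = 0.10321.
True dip = arctan(0.10321) = 5.89°, dipping toward W (azimuth ≈ 263°).

5.89°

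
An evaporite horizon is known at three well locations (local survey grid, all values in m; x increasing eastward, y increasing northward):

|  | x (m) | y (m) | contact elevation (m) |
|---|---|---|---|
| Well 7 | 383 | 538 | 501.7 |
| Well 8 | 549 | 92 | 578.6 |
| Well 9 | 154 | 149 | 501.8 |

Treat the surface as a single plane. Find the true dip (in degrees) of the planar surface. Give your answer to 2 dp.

11.75°

Two edge vectors: Well 7→Well 8 = (166, -446, 76.9), Well 7→Well 9 = (-229, -389, 0.1).
Normal n = (Well 7→Well 8) × (Well 7→Well 9) = (29869.5, -17626.7, -166708).
So ∂z/∂x = −n_x/n_z = 0.17917 and ∂z/∂y = −n_y/n_z = −0.10573.
Gradient magnitude |∇z| = √(a² + b²) = √(0.03210 + 0.01118) = 0.20804.
True dip = arctan(0.20804) = 11.75°, dipping toward WNW (azimuth ≈ 301°).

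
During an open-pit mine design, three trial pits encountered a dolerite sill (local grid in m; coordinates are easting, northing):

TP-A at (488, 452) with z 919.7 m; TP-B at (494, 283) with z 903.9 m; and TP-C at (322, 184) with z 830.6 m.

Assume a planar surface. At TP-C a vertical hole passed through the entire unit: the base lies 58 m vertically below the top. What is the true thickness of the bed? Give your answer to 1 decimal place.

54.2 m

Two edge vectors: TP-A→TP-B = (6, -169, -15.8), TP-A→TP-C = (-166, -268, -89.1).
Normal n = (TP-A→TP-B) × (TP-A→TP-C) = (10823.5, 3157.4, -29662).
So ∂z/∂easting = −n_x/n_z = 0.36489 and ∂z/∂northing = −n_y/n_z = 0.10645.
|∇z| = √(a²+b²) = 0.38010, so dip δ = arctan(0.38010) = 20.81°.
True thickness = vertical thickness × cos δ = 58 × cos 20.81° = 54.2 m.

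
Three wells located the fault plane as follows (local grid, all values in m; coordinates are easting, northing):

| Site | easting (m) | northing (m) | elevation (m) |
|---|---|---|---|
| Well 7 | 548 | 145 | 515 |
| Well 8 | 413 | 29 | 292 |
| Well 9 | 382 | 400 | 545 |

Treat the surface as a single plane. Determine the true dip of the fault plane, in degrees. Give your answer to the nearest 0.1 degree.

Two edge vectors: Well 7→Well 8 = (-135, -116, -223), Well 7→Well 9 = (-166, 255, 30).
Normal n = (Well 7→Well 8) × (Well 7→Well 9) = (53385, 41068, -53681).
So ∂z/∂easting = −n_x/n_z = 0.99449 and ∂z/∂northing = −n_y/n_z = 0.76504.
Gradient magnitude |∇z| = √(a² + b²) = √(0.98900 + 0.58528) = 1.25471.
True dip = arctan(1.25471) = 51.4°, dipping toward SW (azimuth ≈ 232°).

51.4°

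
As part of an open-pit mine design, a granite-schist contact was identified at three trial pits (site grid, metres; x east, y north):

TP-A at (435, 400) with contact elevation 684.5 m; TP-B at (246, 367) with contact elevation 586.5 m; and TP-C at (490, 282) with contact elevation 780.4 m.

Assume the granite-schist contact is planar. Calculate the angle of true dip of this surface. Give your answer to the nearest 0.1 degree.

Two edge vectors: TP-A→TP-B = (-189, -33, -98), TP-A→TP-C = (55, -118, 95.9).
Normal n = (TP-A→TP-B) × (TP-A→TP-C) = (-14728.7, 12735.1, 24117).
So ∂z/∂x = −n_x/n_z = 0.61072 and ∂z/∂y = −n_y/n_z = −0.52805.
Gradient magnitude |∇z| = √(a² + b²) = √(0.37298 + 0.27884) = 0.80735.
True dip = arctan(0.80735) = 38.9°, dipping toward NW (azimuth ≈ 311°).

38.9°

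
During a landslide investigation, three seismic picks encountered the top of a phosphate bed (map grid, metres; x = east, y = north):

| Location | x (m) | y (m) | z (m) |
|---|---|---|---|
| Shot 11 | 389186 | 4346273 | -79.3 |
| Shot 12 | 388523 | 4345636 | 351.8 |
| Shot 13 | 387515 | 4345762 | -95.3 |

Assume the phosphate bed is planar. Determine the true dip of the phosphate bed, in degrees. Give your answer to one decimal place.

Two edge vectors: Shot 11→Shot 12 = (-663, -637, 431.1), Shot 11→Shot 13 = (-1671, -511, -16).
Normal n = (Shot 11→Shot 12) × (Shot 11→Shot 13) = (230484.1, -730976.1, -725634).
So ∂z/∂x = −n_x/n_z = 0.31763 and ∂z/∂y = −n_y/n_z = −1.00736.
Gradient magnitude |∇z| = √(a² + b²) = √(0.10089 + 1.01478) = 1.05625.
True dip = arctan(1.05625) = 46.6°, dipping toward NNW (azimuth ≈ 342°).

46.6°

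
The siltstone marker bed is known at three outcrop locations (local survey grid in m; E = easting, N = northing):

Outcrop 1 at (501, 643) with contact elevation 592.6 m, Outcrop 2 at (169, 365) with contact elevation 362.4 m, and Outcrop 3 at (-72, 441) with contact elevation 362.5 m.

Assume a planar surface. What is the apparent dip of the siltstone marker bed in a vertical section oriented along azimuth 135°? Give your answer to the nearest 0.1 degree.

16.3°

Let the plane be z = a·E + b·N + c.
Outcrop 2−Outcrop 1: −332a − 278b = −230.2;  Outcrop 3−Outcrop 1: −573a − 202b = −230.1.
Solving gives a = 0.18939, b = 0.60188.
Unit vector along 135° is (sin 135°, cos 135°) = (0.7071, -0.7071).
Slope in that direction = a·(0.7071) + b·(-0.7071) = −0.29167.
Apparent dip = arctan|0.29167| = 16.3° (true dip is 32.3°, so apparent ≤ true as expected).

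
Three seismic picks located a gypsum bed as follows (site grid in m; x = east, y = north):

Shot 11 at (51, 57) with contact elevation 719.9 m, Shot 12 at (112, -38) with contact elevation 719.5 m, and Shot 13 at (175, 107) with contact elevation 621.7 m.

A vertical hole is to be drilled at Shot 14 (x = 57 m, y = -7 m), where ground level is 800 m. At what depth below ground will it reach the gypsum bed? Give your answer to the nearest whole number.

Two edge vectors: Shot 11→Shot 12 = (61, -95, -0.4), Shot 11→Shot 13 = (124, 50, -98.2).
Normal n = (Shot 11→Shot 12) × (Shot 11→Shot 13) = (9349, 5940.6, 14830).
So ∂z/∂x = −n_x/n_z = −0.63041 and ∂z/∂y = −n_y/n_z = −0.40058.
Intercept c from Shot 11: 719.9 + 32.15 + 22.83 = 774.88.
At (57, -7): z_contact = −35.9 + 2.8 + 774.88 = 741.8 m.
Depth below ground = 800 − 741.8 = 58 m.

58 m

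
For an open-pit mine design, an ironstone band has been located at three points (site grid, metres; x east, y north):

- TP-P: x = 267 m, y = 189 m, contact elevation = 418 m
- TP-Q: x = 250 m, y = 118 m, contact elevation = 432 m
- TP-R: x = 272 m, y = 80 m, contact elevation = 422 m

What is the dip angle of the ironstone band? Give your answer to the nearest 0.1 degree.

Let the plane be z = a·x + b·y + c.
TP-Q−TP-P: −17a − 71b = 14;  TP-R−TP-P: 5a − 109b = 4.
Solving gives a = −0.56250, b = −0.06250.
Gradient magnitude |∇z| = √(a² + b²) = √(0.31641 + 0.00391) = 0.56596.
True dip = arctan(0.56596) = 29.5°, dipping toward E (azimuth ≈ 084°).

29.5°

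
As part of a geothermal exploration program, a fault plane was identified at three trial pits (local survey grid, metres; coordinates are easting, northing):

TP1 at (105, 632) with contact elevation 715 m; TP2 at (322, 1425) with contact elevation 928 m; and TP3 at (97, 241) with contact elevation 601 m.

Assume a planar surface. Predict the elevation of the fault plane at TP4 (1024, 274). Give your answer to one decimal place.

526.6 m

Let the plane be z = a·easting + b·northing + c.
TP2−TP1: 217a + 793b = 213;  TP3−TP1: −8a − 391b = −114.
Solving gives a = −0.090684, b = 0.293416.
Then c = 715 − a·105 − b·632 = 539.08.
At (1024, 274): z = −92.9 + 80.4 + 539.08 = 526.6 m.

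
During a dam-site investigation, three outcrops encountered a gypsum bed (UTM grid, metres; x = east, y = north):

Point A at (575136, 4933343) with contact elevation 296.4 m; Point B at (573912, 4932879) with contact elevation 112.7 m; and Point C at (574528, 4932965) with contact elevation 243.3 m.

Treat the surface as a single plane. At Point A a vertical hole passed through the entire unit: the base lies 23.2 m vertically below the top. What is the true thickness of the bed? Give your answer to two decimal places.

Let the plane be z = a·x + b·y + c.
Point B−Point A: −1224a − 464b = −183.7;  Point C−Point A: −608a − 378b = −53.1.
Solving gives a = 0.24812, b = −0.25861.
|∇z| = √(a²+b²) = 0.35839, so dip δ = arctan(0.35839) = 19.72°.
True thickness = vertical thickness × cos δ = 23.2 × cos 19.72° = 21.84 m.

21.84 m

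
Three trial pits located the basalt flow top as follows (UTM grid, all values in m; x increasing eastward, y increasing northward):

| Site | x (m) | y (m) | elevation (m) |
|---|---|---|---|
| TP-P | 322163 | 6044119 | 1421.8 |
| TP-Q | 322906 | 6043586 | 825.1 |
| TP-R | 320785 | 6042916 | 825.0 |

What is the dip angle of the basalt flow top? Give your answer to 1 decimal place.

39.2°

Two edge vectors: TP-P→TP-Q = (743, -533, -596.7), TP-P→TP-R = (-1378, -1203, -596.8).
Normal n = (TP-P→TP-Q) × (TP-P→TP-R) = (-399735.7, 1265675, -1628303).
So ∂z/∂x = −n_x/n_z = −0.24549 and ∂z/∂y = −n_y/n_z = 0.77730.
Gradient magnitude |∇z| = √(a² + b²) = √(0.06027 + 0.60419) = 0.81514.
True dip = arctan(0.81514) = 39.2°, dipping toward SSE (azimuth ≈ 162°).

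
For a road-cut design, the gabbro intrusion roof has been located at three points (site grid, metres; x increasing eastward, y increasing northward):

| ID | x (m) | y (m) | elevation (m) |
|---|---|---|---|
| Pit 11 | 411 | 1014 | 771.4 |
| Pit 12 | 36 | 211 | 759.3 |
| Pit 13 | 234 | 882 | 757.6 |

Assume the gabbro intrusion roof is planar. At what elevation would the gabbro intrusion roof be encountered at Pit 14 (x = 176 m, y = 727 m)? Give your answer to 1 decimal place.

Let the plane be z = a·x + b·y + c.
Pit 12−Pit 11: −375a − 803b = −12.1;  Pit 13−Pit 11: −177a − 132b = −13.8.
Solving gives a = 0.102387, b = −0.032746.
Then c = 771.4 − a·411 − b·1014 = 762.52.
At (176, 727): z = 18.0 − 23.8 + 762.52 = 756.7 m.

756.7 m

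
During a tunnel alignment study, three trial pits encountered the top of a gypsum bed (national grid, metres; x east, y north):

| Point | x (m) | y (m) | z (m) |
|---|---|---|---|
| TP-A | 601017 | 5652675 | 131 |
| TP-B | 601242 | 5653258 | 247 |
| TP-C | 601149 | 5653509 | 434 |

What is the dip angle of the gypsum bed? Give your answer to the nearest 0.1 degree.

40.9°

Let the plane be z = a·x + b·y + c.
TP-B−TP-A: 225a + 583b = 116;  TP-C−TP-A: 132a + 834b = 303.
Solving gives a = −0.72185, b = 0.47756.
Gradient magnitude |∇z| = √(a² + b²) = √(0.52107 + 0.22806) = 0.86553.
True dip = arctan(0.86553) = 40.9°, dipping toward ESE (azimuth ≈ 123°).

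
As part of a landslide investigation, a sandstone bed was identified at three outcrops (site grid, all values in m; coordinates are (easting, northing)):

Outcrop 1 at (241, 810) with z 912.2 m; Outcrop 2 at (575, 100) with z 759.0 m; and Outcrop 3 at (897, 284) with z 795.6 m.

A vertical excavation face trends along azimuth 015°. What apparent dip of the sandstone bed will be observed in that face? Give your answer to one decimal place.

Let the plane be z = a·E + b·N + c.
Outcrop 2−Outcrop 1: 334a − 710b = −153.2;  Outcrop 3−Outcrop 1: 656a − 526b = −116.6.
Solving gives a = −0.00759, b = 0.21220.
Unit vector along 015° is (sin 15°, cos 15°) = (0.2588, 0.9659).
Slope in that direction = a·(0.2588) + b·(0.9659) = 0.20301.
Apparent dip = arctan|0.20301| = 11.5° (true dip is 12.0°, so apparent ≤ true as expected).

11.5°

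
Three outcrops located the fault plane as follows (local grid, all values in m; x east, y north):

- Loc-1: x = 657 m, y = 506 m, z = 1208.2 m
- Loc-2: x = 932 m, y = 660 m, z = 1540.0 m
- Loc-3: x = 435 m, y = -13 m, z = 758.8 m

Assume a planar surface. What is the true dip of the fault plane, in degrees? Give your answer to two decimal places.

46.52°

Let the plane be z = a·x + b·y + c.
Loc-2−Loc-1: 275a + 154b = 331.8;  Loc-3−Loc-1: −222a − 519b = −449.4.
Solving gives a = 0.94895, b = 0.45999.
Gradient magnitude |∇z| = √(a² + b²) = √(0.90051 + 0.21159) = 1.05456.
True dip = arctan(1.05456) = 46.52°, dipping toward WSW (azimuth ≈ 244°).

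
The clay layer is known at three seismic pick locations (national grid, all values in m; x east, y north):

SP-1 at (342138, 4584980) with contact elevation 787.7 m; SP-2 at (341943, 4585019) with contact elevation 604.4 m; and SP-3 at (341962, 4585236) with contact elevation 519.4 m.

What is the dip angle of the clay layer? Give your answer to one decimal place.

44.0°

Let the plane be z = a·x + b·y + c.
SP-2−SP-1: −195a + 39b = −183.3;  SP-3−SP-1: −176a + 256b = −268.3.
Solving gives a = 0.84683, b = −0.46585.
Gradient magnitude |∇z| = √(a² + b²) = √(0.71712 + 0.21702) = 0.96651.
True dip = arctan(0.96651) = 44.0°, dipping toward WNW (azimuth ≈ 299°).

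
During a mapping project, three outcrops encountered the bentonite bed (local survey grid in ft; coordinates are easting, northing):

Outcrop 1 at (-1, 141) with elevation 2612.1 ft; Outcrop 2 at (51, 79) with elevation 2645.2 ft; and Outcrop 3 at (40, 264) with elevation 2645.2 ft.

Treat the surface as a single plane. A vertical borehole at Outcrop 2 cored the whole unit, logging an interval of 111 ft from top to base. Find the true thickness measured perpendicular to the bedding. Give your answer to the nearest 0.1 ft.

Let the plane be z = a·easting + b·northing + c.
Outcrop 2−Outcrop 1: 52a − 62b = 33.1;  Outcrop 3−Outcrop 1: 41a + 123b = 33.1.
Solving gives a = 0.68511, b = 0.04074.
|∇z| = √(a²+b²) = 0.68632, so dip δ = arctan(0.68632) = 34.46°.
True thickness = vertical thickness × cos δ = 111 × cos 34.46° = 91.5 ft.

91.5 ft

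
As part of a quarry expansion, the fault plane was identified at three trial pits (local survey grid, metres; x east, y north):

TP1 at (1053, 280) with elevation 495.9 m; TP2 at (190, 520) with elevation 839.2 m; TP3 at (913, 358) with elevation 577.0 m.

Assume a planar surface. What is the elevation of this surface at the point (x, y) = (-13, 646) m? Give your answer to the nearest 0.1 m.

965.2 m

Two edge vectors: TP1→TP2 = (-863, 240, 343.3), TP1→TP3 = (-140, 78, 81.1).
Normal n = (TP1→TP2) × (TP1→TP3) = (-7313.4, 21927.3, -33714).
So ∂z/∂x = −n_x/n_z = −0.216925 and ∂z/∂y = −n_y/n_z = 0.650392.
Intercept c from TP1: 495.9 + 228.42 − 182.11 = 542.21.
At (-13, 646): z = 2.8 + 420.2 + 542.21 = 965.2 m.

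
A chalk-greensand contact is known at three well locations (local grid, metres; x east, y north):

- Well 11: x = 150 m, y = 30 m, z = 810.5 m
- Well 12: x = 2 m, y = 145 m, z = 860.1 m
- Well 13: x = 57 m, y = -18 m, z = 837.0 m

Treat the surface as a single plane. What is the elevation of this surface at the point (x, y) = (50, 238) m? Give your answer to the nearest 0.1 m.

Two edge vectors: Well 11→Well 12 = (-148, 115, 49.6), Well 11→Well 13 = (-93, -48, 26.5).
Normal n = (Well 11→Well 12) × (Well 11→Well 13) = (5428.3, -690.8, 17799).
So ∂z/∂x = −n_x/n_z = −0.30498 and ∂z/∂y = −n_y/n_z = 0.03881.
Intercept c from Well 11: 810.5 + 45.75 − 1.16 = 855.08.
At (50, 238): z = −15.2 + 9.2 + 855.08 = 849.1 m.

849.1 m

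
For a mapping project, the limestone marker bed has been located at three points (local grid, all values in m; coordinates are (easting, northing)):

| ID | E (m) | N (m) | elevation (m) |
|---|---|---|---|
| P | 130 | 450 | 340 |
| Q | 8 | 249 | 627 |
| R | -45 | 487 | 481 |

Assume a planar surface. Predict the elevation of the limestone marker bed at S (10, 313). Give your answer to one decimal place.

571.8 m

Two edge vectors: P→Q = (-122, -201, 287), P→R = (-175, 37, 141).
Normal n = (P→Q) × (P→R) = (-38960, -33023, -39689).
So ∂z/∂E = −n_x/n_z = −0.98163 and ∂z/∂N = −n_y/n_z = −0.83204.
Intercept c from P: 340 + 127.61 + 374.42 = 842.03.
At (10, 313): z = −9.8 − 260.4 + 842.03 = 571.8 m.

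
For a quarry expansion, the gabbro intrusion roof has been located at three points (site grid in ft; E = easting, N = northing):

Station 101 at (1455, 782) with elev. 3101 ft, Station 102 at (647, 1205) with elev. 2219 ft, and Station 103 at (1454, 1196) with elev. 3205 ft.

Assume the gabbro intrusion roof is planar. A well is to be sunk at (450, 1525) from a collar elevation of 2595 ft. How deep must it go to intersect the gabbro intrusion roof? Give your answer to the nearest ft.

536 ft

Let the plane be z = a·E + b·N + c.
Station 102−Station 101: −808a + 423b = −882;  Station 103−Station 101: −1a + 414b = 104.
Solving gives a = 1.22464, b = 0.25417.
Then c = 3101 − a·1455 − b·782 = 1120.39.
At (450, 1525): z_contact = 551.1 + 387.6 + 1120.39 = 2059.1 ft.
Depth below ground = 2595 − 2059.1 = 536 ft.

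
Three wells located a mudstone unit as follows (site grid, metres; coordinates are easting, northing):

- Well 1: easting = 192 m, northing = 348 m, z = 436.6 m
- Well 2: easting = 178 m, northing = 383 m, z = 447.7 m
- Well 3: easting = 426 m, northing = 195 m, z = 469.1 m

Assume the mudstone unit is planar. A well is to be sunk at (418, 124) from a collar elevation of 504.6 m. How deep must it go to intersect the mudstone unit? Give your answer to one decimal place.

75.1 m

Two edge vectors: Well 1→Well 2 = (-14, 35, 11.1), Well 1→Well 3 = (234, -153, 32.5).
Normal n = (Well 1→Well 2) × (Well 1→Well 3) = (2835.8, 3052.4, -6048).
So ∂z/∂easting = −n_x/n_z = 0.46888 and ∂z/∂northing = −n_y/n_z = 0.50470.
Intercept c from Well 1: 436.6 − 90.03 − 175.63 = 170.94.
At (418, 124): z_contact = 195.99 + 62.58 + 170.94 = 429.52 m.
Depth below ground = 504.6 − 429.52 = 75.1 m.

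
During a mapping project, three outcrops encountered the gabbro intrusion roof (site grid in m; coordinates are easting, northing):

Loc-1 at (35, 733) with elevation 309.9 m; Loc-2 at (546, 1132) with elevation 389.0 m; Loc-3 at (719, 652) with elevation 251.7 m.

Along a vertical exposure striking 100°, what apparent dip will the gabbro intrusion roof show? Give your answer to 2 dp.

5.65°

Two edge vectors: Loc-1→Loc-2 = (511, 399, 79.1), Loc-1→Loc-3 = (684, -81, -58.2).
Normal n = (Loc-1→Loc-2) × (Loc-1→Loc-3) = (-16814.7, 83844.6, -314307).
So ∂z/∂easting = −n_x/n_z = −0.05350 and ∂z/∂northing = −n_y/n_z = 0.26676.
Unit vector along 100° is (sin 100°, cos 100°) = (0.9848, -0.1736).
Slope in that direction = a·(0.9848) + b·(-0.1736) = −0.09901.
Apparent dip = arctan|0.09901| = 5.65° (true dip is 15.2°, so apparent ≤ true as expected).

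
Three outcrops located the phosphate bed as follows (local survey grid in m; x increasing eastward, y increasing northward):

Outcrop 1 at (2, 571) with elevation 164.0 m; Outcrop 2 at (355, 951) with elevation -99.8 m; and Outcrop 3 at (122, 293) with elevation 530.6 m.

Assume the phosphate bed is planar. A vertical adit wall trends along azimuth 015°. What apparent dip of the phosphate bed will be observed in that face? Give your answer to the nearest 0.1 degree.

Let the plane be z = a·x + b·y + c.
Outcrop 2−Outcrop 1: 353a + 380b = −263.8;  Outcrop 3−Outcrop 1: 120a − 278b = 366.6.
Solving gives a = 0.45898, b = −1.12058.
Unit vector along 015° is (sin 15°, cos 15°) = (0.2588, 0.9659).
Slope in that direction = a·(0.2588) + b·(0.9659) = −0.96361.
Apparent dip = arctan|0.96361| = 43.9° (true dip is 50.4°, so apparent ≤ true as expected).

43.9°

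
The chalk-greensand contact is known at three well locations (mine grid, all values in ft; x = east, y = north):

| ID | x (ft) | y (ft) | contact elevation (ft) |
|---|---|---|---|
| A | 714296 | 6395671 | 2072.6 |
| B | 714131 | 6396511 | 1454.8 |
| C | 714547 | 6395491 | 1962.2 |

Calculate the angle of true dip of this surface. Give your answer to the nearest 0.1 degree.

55.9°

Two edge vectors: A→B = (-165, 840, -617.8), A→C = (251, -180, -110.4).
Normal n = (A→B) × (A→C) = (-203940, -173283.8, -181140).
So ∂z/∂x = −n_x/n_z = −1.12587 and ∂z/∂y = −n_y/n_z = −0.95663.
Gradient magnitude |∇z| = √(a² + b²) = √(1.26758 + 0.91514) = 1.47740.
True dip = arctan(1.47740) = 55.9°, dipping toward NE (azimuth ≈ 050°).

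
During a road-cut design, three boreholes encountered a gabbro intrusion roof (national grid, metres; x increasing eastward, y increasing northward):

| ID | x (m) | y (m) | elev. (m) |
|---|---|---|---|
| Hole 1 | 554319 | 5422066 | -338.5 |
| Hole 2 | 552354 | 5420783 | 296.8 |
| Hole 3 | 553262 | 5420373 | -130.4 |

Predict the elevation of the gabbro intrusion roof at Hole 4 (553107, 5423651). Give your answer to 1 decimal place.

Two edge vectors: Hole 1→Hole 2 = (-1965, -1283, 635.3), Hole 1→Hole 3 = (-1057, -1693, 208.1).
Normal n = (Hole 1→Hole 2) × (Hole 1→Hole 3) = (808570.6, -262595.6, 1970614).
So ∂z/∂x = −n_x/n_z = −0.410314044 and ∂z/∂y = −n_y/n_z = 0.133255726.
Intercept c from Hole 1: -338.5 + 227444.87 − 722521.34 = −495414.97.
At (553107, 5423651): z = −226947.6 + 722732.6 − 495414.97 = 370.0 m.

370.0 m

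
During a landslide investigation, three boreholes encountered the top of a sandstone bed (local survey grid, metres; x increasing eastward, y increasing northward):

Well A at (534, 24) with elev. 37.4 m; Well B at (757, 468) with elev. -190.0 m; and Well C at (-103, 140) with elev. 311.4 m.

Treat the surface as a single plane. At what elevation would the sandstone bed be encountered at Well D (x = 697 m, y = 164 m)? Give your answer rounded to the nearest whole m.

Let the plane be z = a·x + b·y + c.
Well B−Well A: 223a + 444b = −227.4;  Well C−Well A: −637a + 116b = 274.
Solving gives a = −0.47955, b = −0.27131.
Then c = 37.4 − a·534 − b·24 = 299.99.
At (697, 164): z = −334.2 − 44.5 + 299.99 = -78.7 m.

-79 m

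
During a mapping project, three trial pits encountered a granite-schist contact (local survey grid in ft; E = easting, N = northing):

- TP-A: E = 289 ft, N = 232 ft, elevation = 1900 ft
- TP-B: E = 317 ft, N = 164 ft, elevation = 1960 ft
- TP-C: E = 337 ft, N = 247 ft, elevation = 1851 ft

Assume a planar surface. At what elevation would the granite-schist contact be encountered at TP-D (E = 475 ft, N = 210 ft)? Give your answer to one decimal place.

1802.6 ft

Let the plane be z = a·E + b·N + c.
TP-B−TP-A: 28a − 68b = 60;  TP-C−TP-A: 48a + 15b = −49.
Solving gives a = −0.66015, b = −1.15418.
Then c = 1900 − a·289 − b·232 = 2358.55.
At (475, 210): z = −313.6 − 242.4 + 2358.55 = 1802.6 ft.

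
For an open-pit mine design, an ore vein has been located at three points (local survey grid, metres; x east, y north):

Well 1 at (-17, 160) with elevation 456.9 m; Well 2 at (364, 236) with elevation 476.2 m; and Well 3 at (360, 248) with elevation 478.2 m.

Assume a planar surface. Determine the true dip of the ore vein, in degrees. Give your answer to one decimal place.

Let the plane be z = a·x + b·y + c.
Well 2−Well 1: 381a + 76b = 19.3;  Well 3−Well 1: 377a + 88b = 21.3.
Solving gives a = 0.01632, b = 0.17211.
Gradient magnitude |∇z| = √(a² + b²) = √(0.00027 + 0.02962) = 0.17288.
True dip = arctan(0.17288) = 9.8°, dipping toward S (azimuth ≈ 185°).

9.8°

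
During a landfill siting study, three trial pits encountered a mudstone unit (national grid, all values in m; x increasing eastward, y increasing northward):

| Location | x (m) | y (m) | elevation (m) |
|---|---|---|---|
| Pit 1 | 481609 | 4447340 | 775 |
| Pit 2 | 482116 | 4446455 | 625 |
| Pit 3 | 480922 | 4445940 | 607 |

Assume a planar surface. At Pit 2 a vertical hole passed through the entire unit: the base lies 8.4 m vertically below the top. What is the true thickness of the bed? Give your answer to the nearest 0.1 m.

Let the plane be z = a·x + b·y + c.
Pit 2−Pit 1: 507a − 885b = −150;  Pit 3−Pit 1: −687a − 1400b = −168.
Solving gives a = −0.04653, b = 0.14283.
|∇z| = √(a²+b²) = 0.15022, so dip δ = arctan(0.15022) = 8.54°.
True thickness = vertical thickness × cos δ = 8.4 × cos 8.54° = 8.3 m.

8.3 m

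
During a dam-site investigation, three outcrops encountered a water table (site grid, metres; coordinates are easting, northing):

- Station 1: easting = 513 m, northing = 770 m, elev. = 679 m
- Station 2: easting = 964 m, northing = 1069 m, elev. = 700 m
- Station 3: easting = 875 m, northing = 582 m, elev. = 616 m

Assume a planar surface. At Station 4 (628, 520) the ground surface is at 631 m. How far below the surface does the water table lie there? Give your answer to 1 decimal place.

Let the plane be z = a·easting + b·northing + c.
Station 2−Station 1: 451a + 299b = 21;  Station 3−Station 1: 362a − 188b = −63.
Solving gives a = −0.077135, b = 0.186581.
Then c = 679 − a·513 − b·770 = 574.90.
At (628, 520): z_contact = −48.44 + 97.02 + 574.90 = 623.48 m.
Depth below ground = 631 − 623.48 = 7.5 m.

7.5 m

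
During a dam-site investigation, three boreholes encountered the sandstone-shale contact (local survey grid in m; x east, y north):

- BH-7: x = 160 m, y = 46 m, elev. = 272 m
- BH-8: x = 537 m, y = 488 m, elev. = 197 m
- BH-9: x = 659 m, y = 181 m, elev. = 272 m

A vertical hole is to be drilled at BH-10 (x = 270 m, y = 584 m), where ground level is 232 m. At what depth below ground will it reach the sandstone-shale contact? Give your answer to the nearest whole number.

Two edge vectors: BH-7→BH-8 = (377, 442, -75), BH-7→BH-9 = (499, 135, 0).
Normal n = (BH-7→BH-8) × (BH-7→BH-9) = (10125, -37425, -169663).
So ∂z/∂x = −n_x/n_z = 0.05968 and ∂z/∂y = −n_y/n_z = −0.22058.
Intercept c from BH-7: 272 − 9.55 + 10.15 = 272.60.
At (270, 584): z_contact = 16.1 − 128.8 + 272.60 = 159.9 m.
Depth below ground = 232 − 159.9 = 72 m.

72 m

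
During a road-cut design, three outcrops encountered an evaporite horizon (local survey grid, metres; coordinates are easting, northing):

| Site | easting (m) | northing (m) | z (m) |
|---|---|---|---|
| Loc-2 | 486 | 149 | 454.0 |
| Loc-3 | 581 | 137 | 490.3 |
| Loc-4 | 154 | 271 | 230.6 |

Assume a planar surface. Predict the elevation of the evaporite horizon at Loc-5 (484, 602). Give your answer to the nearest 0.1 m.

-92.7 m

Let the plane be z = a·easting + b·northing + c.
Loc-3−Loc-2: 95a − 12b = 36.3;  Loc-4−Loc-2: −332a + 122b = −223.4.
Solving gives a = 0.22979, b = −1.20581.
Then c = 454 − a·486 − b·149 = 521.99.
At (484, 602): z = 111.2 − 725.9 + 521.99 = -92.7 m.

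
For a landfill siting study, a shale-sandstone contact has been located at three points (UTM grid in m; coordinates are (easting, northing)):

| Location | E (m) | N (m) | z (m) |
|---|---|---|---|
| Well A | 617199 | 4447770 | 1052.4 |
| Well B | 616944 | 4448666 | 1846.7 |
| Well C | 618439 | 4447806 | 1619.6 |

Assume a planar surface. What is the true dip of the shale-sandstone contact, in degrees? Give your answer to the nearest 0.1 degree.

Let the plane be z = a·E + b·N + c.
Well B−Well A: −255a + 896b = 794.3;  Well C−Well A: 1240a + 36b = 567.2.
Solving gives a = 0.42814, b = 1.00834.
Gradient magnitude |∇z| = √(a² + b²) = √(0.18331 + 1.01676) = 1.09548.
True dip = arctan(1.09548) = 47.6°, dipping toward SSW (azimuth ≈ 203°).

47.6°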